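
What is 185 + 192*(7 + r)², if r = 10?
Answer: 55673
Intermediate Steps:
185 + 192*(7 + r)² = 185 + 192*(7 + 10)² = 185 + 192*17² = 185 + 192*289 = 185 + 55488 = 55673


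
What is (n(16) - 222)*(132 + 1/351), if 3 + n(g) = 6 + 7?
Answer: -9822596/351 ≈ -27985.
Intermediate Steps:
n(g) = 10 (n(g) = -3 + (6 + 7) = -3 + 13 = 10)
(n(16) - 222)*(132 + 1/351) = (10 - 222)*(132 + 1/351) = -212*(132 + 1/351) = -212*46333/351 = -9822596/351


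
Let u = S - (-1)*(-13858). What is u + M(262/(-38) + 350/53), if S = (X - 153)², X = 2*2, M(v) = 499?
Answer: 8842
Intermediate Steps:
X = 4
S = 22201 (S = (4 - 153)² = (-149)² = 22201)
u = 8343 (u = 22201 - (-1)*(-13858) = 22201 - 1*13858 = 22201 - 13858 = 8343)
u + M(262/(-38) + 350/53) = 8343 + 499 = 8842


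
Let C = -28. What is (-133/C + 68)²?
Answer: 84681/16 ≈ 5292.6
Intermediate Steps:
(-133/C + 68)² = (-133/(-28) + 68)² = (-133*(-1/28) + 68)² = (19/4 + 68)² = (291/4)² = 84681/16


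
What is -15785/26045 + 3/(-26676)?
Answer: -28077253/46318428 ≈ -0.60618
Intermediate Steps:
-15785/26045 + 3/(-26676) = -15785*1/26045 + 3*(-1/26676) = -3157/5209 - 1/8892 = -28077253/46318428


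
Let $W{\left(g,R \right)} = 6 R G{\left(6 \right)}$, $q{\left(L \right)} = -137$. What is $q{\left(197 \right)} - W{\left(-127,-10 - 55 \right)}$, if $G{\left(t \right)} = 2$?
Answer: $643$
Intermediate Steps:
$W{\left(g,R \right)} = 12 R$ ($W{\left(g,R \right)} = 6 R 2 = 12 R$)
$q{\left(197 \right)} - W{\left(-127,-10 - 55 \right)} = -137 - 12 \left(-10 - 55\right) = -137 - 12 \left(-65\right) = -137 - -780 = -137 + 780 = 643$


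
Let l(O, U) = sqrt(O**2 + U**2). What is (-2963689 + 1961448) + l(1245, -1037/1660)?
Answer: -1002241 + sqrt(4271249965369)/1660 ≈ -1.0010e+6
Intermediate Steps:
(-2963689 + 1961448) + l(1245, -1037/1660) = (-2963689 + 1961448) + sqrt(1245**2 + (-1037/1660)**2) = -1002241 + sqrt(1550025 + (-1037*1/1660)**2) = -1002241 + sqrt(1550025 + (-1037/1660)**2) = -1002241 + sqrt(1550025 + 1075369/2755600) = -1002241 + sqrt(4271249965369/2755600) = -1002241 + sqrt(4271249965369)/1660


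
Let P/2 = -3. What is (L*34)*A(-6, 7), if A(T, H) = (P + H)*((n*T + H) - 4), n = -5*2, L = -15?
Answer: -32130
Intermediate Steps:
n = -10
P = -6 (P = 2*(-3) = -6)
A(T, H) = (-6 + H)*(-4 + H - 10*T) (A(T, H) = (-6 + H)*((-10*T + H) - 4) = (-6 + H)*((H - 10*T) - 4) = (-6 + H)*(-4 + H - 10*T))
(L*34)*A(-6, 7) = (-15*34)*(24 + 7² - 10*7 + 60*(-6) - 10*7*(-6)) = -510*(24 + 49 - 70 - 360 + 420) = -510*63 = -32130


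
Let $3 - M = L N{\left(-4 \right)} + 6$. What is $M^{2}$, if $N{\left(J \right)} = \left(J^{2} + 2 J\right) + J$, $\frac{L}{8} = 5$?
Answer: $26569$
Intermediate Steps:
$L = 40$ ($L = 8 \cdot 5 = 40$)
$N{\left(J \right)} = J^{2} + 3 J$
$M = -163$ ($M = 3 - \left(40 \left(- 4 \left(3 - 4\right)\right) + 6\right) = 3 - \left(40 \left(\left(-4\right) \left(-1\right)\right) + 6\right) = 3 - \left(40 \cdot 4 + 6\right) = 3 - \left(160 + 6\right) = 3 - 166 = -163$)
$M^{2} = \left(-163\right)^{2} = 26569$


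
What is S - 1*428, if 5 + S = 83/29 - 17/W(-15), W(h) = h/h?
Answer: -12967/29 ≈ -447.14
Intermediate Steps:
W(h) = 1
S = -555/29 (S = -5 + (83/29 - 17/1) = -5 + (83*(1/29) - 17*1) = -5 + (83/29 - 17) = -5 - 410/29 = -555/29 ≈ -19.138)
S - 1*428 = -555/29 - 1*428 = -555/29 - 428 = -12967/29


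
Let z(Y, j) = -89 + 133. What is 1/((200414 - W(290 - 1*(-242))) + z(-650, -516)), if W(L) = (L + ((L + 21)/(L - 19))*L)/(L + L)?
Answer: 513/102834421 ≈ 4.9886e-6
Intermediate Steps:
z(Y, j) = 44
W(L) = (L + L*(21 + L)/(-19 + L))/(2*L) (W(L) = (L + ((21 + L)/(-19 + L))*L)/((2*L)) = (L + ((21 + L)/(-19 + L))*L)*(1/(2*L)) = (L + L*(21 + L)/(-19 + L))*(1/(2*L)) = (L + L*(21 + L)/(-19 + L))/(2*L))
1/((200414 - W(290 - 1*(-242))) + z(-650, -516)) = 1/((200414 - (1 + (290 - 1*(-242)))/(-19 + (290 - 1*(-242)))) + 44) = 1/((200414 - (1 + (290 + 242))/(-19 + (290 + 242))) + 44) = 1/((200414 - (1 + 532)/(-19 + 532)) + 44) = 1/((200414 - 533/513) + 44) = 1/(102811849/513 + 44) = 1/(102834421/513) = 513/102834421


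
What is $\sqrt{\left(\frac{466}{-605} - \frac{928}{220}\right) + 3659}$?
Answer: $\frac{\sqrt{11053385}}{55} \approx 60.448$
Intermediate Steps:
$\sqrt{\left(\frac{466}{-605} - \frac{928}{220}\right) + 3659} = \sqrt{\left(466 \left(- \frac{1}{605}\right) - \frac{232}{55}\right) + 3659} = \sqrt{\left(- \frac{466}{605} - \frac{232}{55}\right) + 3659} = \sqrt{- \frac{3018}{605} + 3659} = \sqrt{\frac{2210677}{605}} = \frac{\sqrt{11053385}}{55}$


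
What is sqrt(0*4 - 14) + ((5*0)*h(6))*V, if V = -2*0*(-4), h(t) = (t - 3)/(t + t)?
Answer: I*sqrt(14) ≈ 3.7417*I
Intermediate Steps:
h(t) = (-3 + t)/(2*t) (h(t) = (-3 + t)/((2*t)) = (-3 + t)*(1/(2*t)) = (-3 + t)/(2*t))
V = 0 (V = 0*(-4) = 0)
sqrt(0*4 - 14) + ((5*0)*h(6))*V = sqrt(0*4 - 14) + ((5*0)*((1/2)*(-3 + 6)/6))*0 = sqrt(0 - 14) + (0*((1/2)*(1/6)*3))*0 = sqrt(-14) + (0*(1/4))*0 = I*sqrt(14) + 0*0 = I*sqrt(14) + 0 = I*sqrt(14)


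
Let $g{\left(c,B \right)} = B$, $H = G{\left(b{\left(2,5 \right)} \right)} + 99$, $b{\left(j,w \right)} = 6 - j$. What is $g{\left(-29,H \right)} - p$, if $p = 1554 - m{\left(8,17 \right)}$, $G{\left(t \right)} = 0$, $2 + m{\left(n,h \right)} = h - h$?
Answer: $-1457$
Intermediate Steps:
$m{\left(n,h \right)} = -2$ ($m{\left(n,h \right)} = -2 + \left(h - h\right) = -2 + 0 = -2$)
$H = 99$ ($H = 0 + 99 = 99$)
$p = 1556$ ($p = 1554 - -2 = 1554 + 2 = 1556$)
$g{\left(-29,H \right)} - p = 99 - 1556 = -1457$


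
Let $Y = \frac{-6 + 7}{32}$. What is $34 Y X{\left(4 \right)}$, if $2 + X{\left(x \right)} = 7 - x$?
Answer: $\frac{17}{16} \approx 1.0625$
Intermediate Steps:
$Y = \frac{1}{32}$ ($Y = 1 \cdot \frac{1}{32} = \frac{1}{32} \approx 0.03125$)
$X{\left(x \right)} = 5 - x$ ($X{\left(x \right)} = -2 - \left(-7 + x\right) = 5 - x$)
$34 Y X{\left(4 \right)} = 34 \cdot \frac{1}{32} \left(5 - 4\right) = \frac{17 \left(5 - 4\right)}{16} = \frac{17}{16} \cdot 1 = \frac{17}{16}$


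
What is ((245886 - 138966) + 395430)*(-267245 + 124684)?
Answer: -71615518350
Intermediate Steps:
((245886 - 138966) + 395430)*(-267245 + 124684) = (106920 + 395430)*(-142561) = 502350*(-142561) = -71615518350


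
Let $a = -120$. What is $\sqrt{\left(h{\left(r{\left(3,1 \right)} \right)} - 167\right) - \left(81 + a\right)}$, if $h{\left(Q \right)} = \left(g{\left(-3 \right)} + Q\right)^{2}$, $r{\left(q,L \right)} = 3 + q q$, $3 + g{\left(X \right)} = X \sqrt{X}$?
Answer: $\sqrt{-74 - 54 i \sqrt{3}} \approx 4.7573 - 9.8302 i$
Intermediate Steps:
$g{\left(X \right)} = -3 + X^{\frac{3}{2}}$ ($g{\left(X \right)} = -3 + X \sqrt{X} = -3 + X^{\frac{3}{2}}$)
$r{\left(q,L \right)} = 3 + q^{2}$
$h{\left(Q \right)} = \left(-3 + Q - 3 i \sqrt{3}\right)^{2}$ ($h{\left(Q \right)} = \left(\left(-3 + \left(-3\right)^{\frac{3}{2}}\right) + Q\right)^{2} = \left(\left(-3 - 3 i \sqrt{3}\right) + Q\right)^{2} = \left(-3 + Q - 3 i \sqrt{3}\right)^{2}$)
$\sqrt{\left(h{\left(r{\left(3,1 \right)} \right)} - 167\right) - \left(81 + a\right)} = \sqrt{\left(\left(3 - \left(3 + 3^{2}\right) + 3 i \sqrt{3}\right)^{2} - 167\right) - -39} = \sqrt{\left(\left(3 - \left(3 + 9\right) + 3 i \sqrt{3}\right)^{2} - 167\right) + \left(-81 + 120\right)} = \sqrt{\left(\left(3 - 12 + 3 i \sqrt{3}\right)^{2} - 167\right) + 39} = \sqrt{\left(\left(-9 + 3 i \sqrt{3}\right)^{2} - 167\right) + 39} = \sqrt{\left(-167 + \left(-9 + 3 i \sqrt{3}\right)^{2}\right) + 39} = \sqrt{-128 + \left(-9 + 3 i \sqrt{3}\right)^{2}}$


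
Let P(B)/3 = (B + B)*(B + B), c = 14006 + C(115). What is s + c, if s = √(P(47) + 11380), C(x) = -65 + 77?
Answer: 14018 + 32*√37 ≈ 14213.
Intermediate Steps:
C(x) = 12
c = 14018 (c = 14006 + 12 = 14018)
P(B) = 12*B² (P(B) = 3*((B + B)*(B + B)) = 3*((2*B)*(2*B)) = 3*(4*B²) = 12*B²)
s = 32*√37 (s = √(12*47² + 11380) = √(12*2209 + 11380) = √(26508 + 11380) = √37888 = 32*√37 ≈ 194.65)
s + c = 32*√37 + 14018 = 14018 + 32*√37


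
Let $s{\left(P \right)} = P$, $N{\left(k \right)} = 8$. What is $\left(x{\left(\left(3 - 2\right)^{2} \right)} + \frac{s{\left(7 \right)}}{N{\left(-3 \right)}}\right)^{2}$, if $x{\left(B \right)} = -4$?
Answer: $\frac{625}{64} \approx 9.7656$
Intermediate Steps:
$\left(x{\left(\left(3 - 2\right)^{2} \right)} + \frac{s{\left(7 \right)}}{N{\left(-3 \right)}}\right)^{2} = \left(-4 + \frac{7}{8}\right)^{2} = \left(- \frac{25}{8}\right)^{2} = \frac{625}{64}$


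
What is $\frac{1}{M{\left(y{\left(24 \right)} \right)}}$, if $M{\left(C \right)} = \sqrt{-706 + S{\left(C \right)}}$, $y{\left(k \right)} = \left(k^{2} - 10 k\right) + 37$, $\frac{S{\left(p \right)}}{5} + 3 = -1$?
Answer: $- \frac{i \sqrt{6}}{66} \approx - 0.037113 i$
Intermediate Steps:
$S{\left(p \right)} = -20$ ($S{\left(p \right)} = -15 + 5 \left(-1\right) = -15 - 5 = -20$)
$y{\left(k \right)} = 37 + k^{2} - 10 k$
$M{\left(C \right)} = 11 i \sqrt{6}$ ($M{\left(C \right)} = \sqrt{-706 - 20} = \sqrt{-726} = 11 i \sqrt{6}$)
$\frac{1}{M{\left(y{\left(24 \right)} \right)}} = \frac{1}{11 i \sqrt{6}} = - \frac{i \sqrt{6}}{66}$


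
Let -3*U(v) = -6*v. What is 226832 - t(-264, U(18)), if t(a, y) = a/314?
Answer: 35612756/157 ≈ 2.2683e+5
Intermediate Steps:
U(v) = 2*v (U(v) = -(-2)*v = 2*v)
t(a, y) = a/314 (t(a, y) = a*(1/314) = a/314)
226832 - t(-264, U(18)) = 226832 - (-264)/314 = 226832 - 1*(-132/157) = 226832 + 132/157 = 35612756/157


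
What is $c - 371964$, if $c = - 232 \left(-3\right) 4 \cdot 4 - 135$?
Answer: $-360963$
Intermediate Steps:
$c = 11001$ ($c = - 232 \left(\left(-12\right) 4\right) - 135 = \left(-232\right) \left(-48\right) - 135 = 11136 - 135 = 11001$)
$c - 371964 = 11001 - 371964 = -360963$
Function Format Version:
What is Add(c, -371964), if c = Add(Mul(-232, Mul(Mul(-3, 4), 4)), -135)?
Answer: -360963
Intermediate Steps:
c = 11001 (c = Add(Mul(-232, Mul(-12, 4)), -135) = Add(Mul(-232, -48), -135) = Add(11136, -135) = 11001)
Add(c, -371964) = Add(11001, -371964) = -360963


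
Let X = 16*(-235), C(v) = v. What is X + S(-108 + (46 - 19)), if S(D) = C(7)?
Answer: -3753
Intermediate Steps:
S(D) = 7
X = -3760
X + S(-108 + (46 - 19)) = -3760 + 7 = -3753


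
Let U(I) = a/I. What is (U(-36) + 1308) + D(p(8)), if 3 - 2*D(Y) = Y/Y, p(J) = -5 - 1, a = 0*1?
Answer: 1309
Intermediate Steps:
a = 0
p(J) = -6
U(I) = 0 (U(I) = 0/I = 0)
D(Y) = 1 (D(Y) = 3/2 - Y/(2*Y) = 3/2 - 1/2*1 = 3/2 - 1/2 = 1)
(U(-36) + 1308) + D(p(8)) = (0 + 1308) + 1 = 1308 + 1 = 1309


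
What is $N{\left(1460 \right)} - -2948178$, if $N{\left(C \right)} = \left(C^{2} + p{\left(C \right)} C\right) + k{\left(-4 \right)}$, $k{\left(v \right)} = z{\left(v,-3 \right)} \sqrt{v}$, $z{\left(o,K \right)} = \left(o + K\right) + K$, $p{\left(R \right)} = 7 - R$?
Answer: $2958398 - 20 i \approx 2.9584 \cdot 10^{6} - 20.0 i$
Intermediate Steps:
$z{\left(o,K \right)} = o + 2 K$ ($z{\left(o,K \right)} = \left(K + o\right) + K = o + 2 K$)
$k{\left(v \right)} = \sqrt{v} \left(-6 + v\right)$ ($k{\left(v \right)} = \left(v + 2 \left(-3\right)\right) \sqrt{v} = \left(v - 6\right) \sqrt{v} = \left(-6 + v\right) \sqrt{v} = \sqrt{v} \left(-6 + v\right)$)
$N{\left(C \right)} = C^{2} - 20 i + C \left(7 - C\right)$ ($N{\left(C \right)} = \left(C^{2} + \left(7 - C\right) C\right) + \sqrt{-4} \left(-6 - 4\right) = \left(C^{2} + C \left(7 - C\right)\right) + 2 i \left(-10\right) = \left(C^{2} + C \left(7 - C\right)\right) - 20 i = C^{2} - 20 i + C \left(7 - C\right)$)
$N{\left(1460 \right)} - -2948178 = \left(- 20 i + 7 \cdot 1460\right) - -2948178 = \left(- 20 i + 10220\right) + 2948178 = \left(10220 - 20 i\right) + 2948178 = 2958398 - 20 i$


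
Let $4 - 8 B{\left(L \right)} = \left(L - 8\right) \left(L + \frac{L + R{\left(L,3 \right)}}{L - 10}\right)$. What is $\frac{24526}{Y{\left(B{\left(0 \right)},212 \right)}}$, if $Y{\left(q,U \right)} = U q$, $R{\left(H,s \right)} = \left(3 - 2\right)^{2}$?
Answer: $\frac{61315}{212} \approx 289.22$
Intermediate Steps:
$R{\left(H,s \right)} = 1$ ($R{\left(H,s \right)} = 1^{2} = 1$)
$B{\left(L \right)} = \frac{1}{2} - \frac{\left(-8 + L\right) \left(L + \frac{1 + L}{-10 + L}\right)}{8}$ ($B{\left(L \right)} = \frac{1}{2} - \frac{\left(L - 8\right) \left(L + \frac{L + 1}{L - 10}\right)}{8} = \frac{1}{2} - \frac{\left(-8 + L\right) \left(L + \frac{1 + L}{-10 + L}\right)}{8}$)
$\frac{24526}{Y{\left(B{\left(0 \right)},212 \right)}} = \frac{24526}{212 \frac{-32 - 0^{3} - 0 + 17 \cdot 0^{2}}{8 \left(-10 + 0\right)}} = \frac{24526}{212 \frac{-32 - 0 + 0 + 17 \cdot 0}{8 \left(-10\right)}} = \frac{24526}{212 \cdot \frac{1}{8} \left(- \frac{1}{10}\right) \left(-32 + 0 + 0 + 0\right)} = \frac{24526}{212 \cdot \frac{1}{8} \left(- \frac{1}{10}\right) \left(-32\right)} = \frac{24526}{212 \cdot \frac{2}{5}} = \frac{24526}{\frac{424}{5}} = 24526 \cdot \frac{5}{424} = \frac{61315}{212}$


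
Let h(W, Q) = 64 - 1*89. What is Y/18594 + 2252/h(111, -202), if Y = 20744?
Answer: -20677544/232425 ≈ -88.964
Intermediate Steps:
h(W, Q) = -25 (h(W, Q) = 64 - 89 = -25)
Y/18594 + 2252/h(111, -202) = 20744/18594 + 2252/(-25) = 20744*(1/18594) + 2252*(-1/25) = 10372/9297 - 2252/25 = -20677544/232425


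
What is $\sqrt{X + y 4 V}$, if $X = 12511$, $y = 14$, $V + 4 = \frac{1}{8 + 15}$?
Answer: $\frac{\sqrt{6501111}}{23} \approx 110.86$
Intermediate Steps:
$V = - \frac{91}{23}$ ($V = -4 + \frac{1}{8 + 15} = -4 + \frac{1}{23} = - \frac{91}{23} \approx -3.9565$)
$\sqrt{X + y 4 V} = \sqrt{12511 + 14 \cdot 4 \left(- \frac{91}{23}\right)} = \sqrt{12511 + 56 \left(- \frac{91}{23}\right)} = \sqrt{12511 - \frac{5096}{23}} = \sqrt{\frac{282657}{23}} = \frac{\sqrt{6501111}}{23}$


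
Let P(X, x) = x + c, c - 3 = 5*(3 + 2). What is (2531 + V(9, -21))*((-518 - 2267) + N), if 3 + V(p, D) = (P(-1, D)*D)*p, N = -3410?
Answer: -7464975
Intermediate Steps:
c = 28 (c = 3 + 5*(3 + 2) = 3 + 5*5 = 3 + 25 = 28)
P(X, x) = 28 + x (P(X, x) = x + 28 = 28 + x)
V(p, D) = -3 + D*p*(28 + D) (V(p, D) = -3 + ((28 + D)*D)*p = -3 + (D*(28 + D))*p = -3 + D*p*(28 + D))
(2531 + V(9, -21))*((-518 - 2267) + N) = (2531 + (-3 - 21*9*(28 - 21)))*((-518 - 2267) - 3410) = (2531 + (-3 - 21*9*7))*(-2785 - 3410) = (2531 + (-3 - 1323))*(-6195) = (2531 - 1326)*(-6195) = 1205*(-6195) = -7464975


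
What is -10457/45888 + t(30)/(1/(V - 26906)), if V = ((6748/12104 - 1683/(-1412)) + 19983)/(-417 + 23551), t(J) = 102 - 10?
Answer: -701708213118949575791/283487228862144 ≈ -2.4753e+6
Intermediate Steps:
t(J) = 92
V = 42694539349/49422459704 (V = ((6748*(1/12104) - 1683*(-1/1412)) + 19983)/23134 = ((1687/3026 + 1683/1412) + 19983)*(1/23134) = (3737401/2136356 + 19983)*(1/23134) = (42694539349/2136356)*(1/23134) = 42694539349/49422459704 ≈ 0.86387)
-10457/45888 + t(30)/(1/(V - 26906)) = -10457/45888 + 92/(1/(42694539349/49422459704 - 26906)) = -10457*1/45888 + 92/(1/(-1329718006256475/49422459704)) = -10457/45888 + 92/(-49422459704/1329718006256475) = -10457/45888 + 92*(-1329718006256475/49422459704) = -10457/45888 - 30583514143898925/12355614926 = -701708213118949575791/283487228862144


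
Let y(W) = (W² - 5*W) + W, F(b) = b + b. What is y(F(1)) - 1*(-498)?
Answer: 494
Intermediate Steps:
F(b) = 2*b
y(W) = W² - 4*W
y(F(1)) - 1*(-498) = (2*1)*(-4 + 2*1) - 1*(-498) = 2*(-4 + 2) + 498 = 2*(-2) + 498 = -4 + 498 = 494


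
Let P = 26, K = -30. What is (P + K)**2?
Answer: 16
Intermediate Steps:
(P + K)**2 = (26 - 30)**2 = (-4)**2 = 16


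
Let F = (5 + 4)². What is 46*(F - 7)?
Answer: 3404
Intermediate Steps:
F = 81 (F = 9² = 81)
46*(F - 7) = 46*(81 - 7) = 46*74 = 3404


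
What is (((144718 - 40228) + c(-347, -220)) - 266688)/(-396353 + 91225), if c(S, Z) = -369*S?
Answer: 34155/305128 ≈ 0.11194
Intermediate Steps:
(((144718 - 40228) + c(-347, -220)) - 266688)/(-396353 + 91225) = (((144718 - 40228) - 369*(-347)) - 266688)/(-396353 + 91225) = ((104490 + 128043) - 266688)/(-305128) = (232533 - 266688)*(-1/305128) = -34155*(-1/305128) = 34155/305128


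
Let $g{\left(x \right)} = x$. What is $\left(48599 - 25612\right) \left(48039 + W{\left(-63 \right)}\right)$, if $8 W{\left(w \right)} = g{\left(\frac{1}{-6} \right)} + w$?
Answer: $\frac{52996367591}{48} \approx 1.1041 \cdot 10^{9}$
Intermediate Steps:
$W{\left(w \right)} = - \frac{1}{48} + \frac{w}{8}$ ($W{\left(w \right)} = \frac{\frac{1}{-6} + w}{8} = \frac{- \frac{1}{6} + w}{8} = - \frac{1}{48} + \frac{w}{8}$)
$\left(48599 - 25612\right) \left(48039 + W{\left(-63 \right)}\right) = \left(48599 - 25612\right) \left(48039 + \left(- \frac{1}{48} + \frac{1}{8} \left(-63\right)\right)\right) = 22987 \left(48039 - \frac{379}{48}\right) = 22987 \cdot \frac{2305493}{48} = \frac{52996367591}{48}$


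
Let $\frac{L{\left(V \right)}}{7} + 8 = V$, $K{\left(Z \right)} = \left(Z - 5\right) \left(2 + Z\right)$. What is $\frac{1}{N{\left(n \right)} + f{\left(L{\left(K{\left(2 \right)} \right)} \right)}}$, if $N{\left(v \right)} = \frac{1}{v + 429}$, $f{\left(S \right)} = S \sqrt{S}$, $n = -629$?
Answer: $\frac{200 i}{- i + 56000 \sqrt{35}} \approx -1.8222 \cdot 10^{-9} + 0.00060368 i$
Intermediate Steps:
$K{\left(Z \right)} = \left(-5 + Z\right) \left(2 + Z\right)$
$L{\left(V \right)} = -56 + 7 V$
$f{\left(S \right)} = S^{\frac{3}{2}}$
$N{\left(v \right)} = \frac{1}{429 + v}$
$\frac{1}{N{\left(n \right)} + f{\left(L{\left(K{\left(2 \right)} \right)} \right)}} = \frac{1}{\frac{1}{429 - 629} + \left(-56 + 7 \left(-10 + 2^{2} - 6\right)\right)^{\frac{3}{2}}} = \frac{1}{\frac{1}{-200} + \left(-56 + 7 \left(-10 + 4 - 6\right)\right)^{\frac{3}{2}}} = \frac{1}{- \frac{1}{200} + \left(-56 + 7 \left(-12\right)\right)^{\frac{3}{2}}} = \frac{1}{- \frac{1}{200} + \left(-56 - 84\right)^{\frac{3}{2}}} = \frac{1}{- \frac{1}{200} + \left(-140\right)^{\frac{3}{2}}} = \frac{1}{- \frac{1}{200} - 280 i \sqrt{35}}$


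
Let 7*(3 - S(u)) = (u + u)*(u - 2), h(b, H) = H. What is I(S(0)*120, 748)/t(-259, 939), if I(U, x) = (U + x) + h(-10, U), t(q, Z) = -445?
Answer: -1468/445 ≈ -3.2989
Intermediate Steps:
S(u) = 3 - 2*u*(-2 + u)/7 (S(u) = 3 - (u + u)*(u - 2)/7 = 3 - 2*u*(-2 + u)/7)
I(U, x) = x + 2*U (I(U, x) = (U + x) + U = x + 2*U)
I(S(0)*120, 748)/t(-259, 939) = (748 + 2*((3 - 2/7*0² + (4/7)*0)*120))/(-445) = (748 + 2*((3 - 2/7*0 + 0)*120))*(-1/445) = (748 + 2*((3 + 0 + 0)*120))*(-1/445) = (748 + 2*(3*120))*(-1/445) = (748 + 2*360)*(-1/445) = (748 + 720)*(-1/445) = 1468*(-1/445) = -1468/445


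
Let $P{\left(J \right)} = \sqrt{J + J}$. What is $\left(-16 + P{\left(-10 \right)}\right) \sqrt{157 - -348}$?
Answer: $2 \sqrt{505} \left(-8 + i \sqrt{5}\right) \approx -359.56 + 100.5 i$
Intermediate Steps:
$P{\left(J \right)} = \sqrt{2} \sqrt{J}$ ($P{\left(J \right)} = \sqrt{2 J} = \sqrt{2} \sqrt{J}$)
$\left(-16 + P{\left(-10 \right)}\right) \sqrt{157 - -348} = \left(-16 + \sqrt{2} \sqrt{-10}\right) \sqrt{157 - -348} = \left(-16 + \sqrt{2} i \sqrt{10}\right) \sqrt{157 + 348} = \left(-16 + 2 i \sqrt{5}\right) \sqrt{505} = \sqrt{505} \left(-16 + 2 i \sqrt{5}\right)$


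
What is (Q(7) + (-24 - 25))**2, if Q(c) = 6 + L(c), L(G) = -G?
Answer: 2500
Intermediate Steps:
Q(c) = 6 - c
(Q(7) + (-24 - 25))**2 = ((6 - 1*7) + (-24 - 25))**2 = ((6 - 7) - 49)**2 = (-1 - 49)**2 = (-50)**2 = 2500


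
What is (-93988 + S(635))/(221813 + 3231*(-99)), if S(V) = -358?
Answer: 6739/7004 ≈ 0.96216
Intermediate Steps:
(-93988 + S(635))/(221813 + 3231*(-99)) = (-93988 - 358)/(221813 + 3231*(-99)) = -94346/(221813 - 319869) = -94346/(-98056) = -94346*(-1/98056) = 6739/7004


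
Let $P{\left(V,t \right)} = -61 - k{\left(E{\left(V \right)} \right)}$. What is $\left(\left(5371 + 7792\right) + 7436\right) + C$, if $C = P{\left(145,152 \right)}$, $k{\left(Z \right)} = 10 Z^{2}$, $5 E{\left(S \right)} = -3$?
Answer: $\frac{102672}{5} \approx 20534.0$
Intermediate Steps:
$E{\left(S \right)} = - \frac{3}{5}$ ($E{\left(S \right)} = \frac{1}{5} \left(-3\right) = - \frac{3}{5}$)
$P{\left(V,t \right)} = - \frac{323}{5}$ ($P{\left(V,t \right)} = -61 - 10 \left(- \frac{3}{5}\right)^{2} = -61 - 10 \cdot \frac{9}{25} = -61 - \frac{18}{5} = - \frac{323}{5}$)
$C = - \frac{323}{5} \approx -64.6$
$\left(\left(5371 + 7792\right) + 7436\right) + C = \left(\left(5371 + 7792\right) + 7436\right) - \frac{323}{5} = \left(13163 + 7436\right) - \frac{323}{5} = 20599 - \frac{323}{5} = \frac{102672}{5}$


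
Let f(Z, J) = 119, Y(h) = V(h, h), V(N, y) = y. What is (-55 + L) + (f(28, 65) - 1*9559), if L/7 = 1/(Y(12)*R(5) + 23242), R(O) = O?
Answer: -221252483/23302 ≈ -9495.0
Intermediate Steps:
Y(h) = h
L = 7/23302 (L = 7/(12*5 + 23242) = 7/(60 + 23242) = 7/23302 ≈ 0.00030040)
(-55 + L) + (f(28, 65) - 1*9559) = (-55 + 7/23302) + (119 - 1*9559) = -1281603/23302 + (119 - 9559) = -1281603/23302 - 9440 = -221252483/23302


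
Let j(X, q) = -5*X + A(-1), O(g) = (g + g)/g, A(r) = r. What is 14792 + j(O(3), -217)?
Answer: 14781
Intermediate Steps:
O(g) = 2 (O(g) = (2*g)/g = 2)
j(X, q) = -1 - 5*X (j(X, q) = -5*X - 1 = -1 - 5*X)
14792 + j(O(3), -217) = 14792 + (-1 - 5*2) = 14792 + (-1 - 10) = 14792 - 11 = 14781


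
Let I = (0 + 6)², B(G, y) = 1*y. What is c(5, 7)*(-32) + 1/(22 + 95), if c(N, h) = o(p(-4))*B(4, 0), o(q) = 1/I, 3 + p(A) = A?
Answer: 1/117 ≈ 0.0085470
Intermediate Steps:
B(G, y) = y
p(A) = -3 + A
I = 36 (I = 6² = 36)
o(q) = 1/36
c(N, h) = 0 (c(N, h) = (1/36)*0 = 0)
c(5, 7)*(-32) + 1/(22 + 95) = 0*(-32) + 1/(22 + 95) = 0 + 1/117 = 1/117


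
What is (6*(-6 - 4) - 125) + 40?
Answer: -145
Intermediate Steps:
(6*(-6 - 4) - 125) + 40 = (6*(-10) - 125) + 40 = (-60 - 125) + 40 = -185 + 40 = -145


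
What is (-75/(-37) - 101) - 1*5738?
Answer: -215968/37 ≈ -5837.0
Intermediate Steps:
(-75/(-37) - 101) - 1*5738 = (-75*(-1/37) - 101) - 5738 = (75/37 - 101) - 5738 = -3662/37 - 5738 = -215968/37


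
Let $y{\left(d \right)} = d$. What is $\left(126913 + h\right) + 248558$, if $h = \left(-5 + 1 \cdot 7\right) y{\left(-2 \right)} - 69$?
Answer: $375398$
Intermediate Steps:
$h = -73$ ($h = \left(-5 + 1 \cdot 7\right) \left(-2\right) - 69 = \left(-5 + 7\right) \left(-2\right) - 69 = 2 \left(-2\right) - 69 = -4 - 69 = -73$)
$\left(126913 + h\right) + 248558 = \left(126913 - 73\right) + 248558 = 126840 + 248558 = 375398$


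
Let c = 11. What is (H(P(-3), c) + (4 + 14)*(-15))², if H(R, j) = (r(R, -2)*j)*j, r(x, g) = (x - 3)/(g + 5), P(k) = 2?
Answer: 866761/9 ≈ 96307.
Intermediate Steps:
r(x, g) = (-3 + x)/(5 + g)
H(R, j) = j²*(-1 + R/3) (H(R, j) = (((-3 + R)/(5 - 2))*j)*j = (((-3 + R)/3)*j)*j = ((-1 + R/3)*j)*j = (j*(-1 + R/3))*j = j²*(-1 + R/3))
(H(P(-3), c) + (4 + 14)*(-15))² = ((⅓)*11²*(-3 + 2) + (4 + 14)*(-15))² = ((⅓)*121*(-1) + 18*(-15))² = (-121/3 - 270)² = (-931/3)² = 866761/9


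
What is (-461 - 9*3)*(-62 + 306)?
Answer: -119072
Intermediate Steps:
(-461 - 9*3)*(-62 + 306) = (-461 - 27)*244 = -488*244 = -119072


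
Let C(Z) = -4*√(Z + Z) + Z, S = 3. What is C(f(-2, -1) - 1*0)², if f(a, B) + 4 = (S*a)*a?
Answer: 64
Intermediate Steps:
f(a, B) = -4 + 3*a² (f(a, B) = -4 + (3*a)*a = -4 + 3*a²)
C(Z) = Z - 4*√2*√Z (C(Z) = -4*√2*√Z + Z = Z - 4*√2*√Z)
C(f(-2, -1) - 1*0)² = (((-4 + 3*(-2)²) - 1*0) - 4*√2*√((-4 + 3*(-2)²) - 1*0))² = (((-4 + 3*4) + 0) - 4*√2*√((-4 + 3*4) + 0))² = (((-4 + 12) + 0) - 4*√2*√((-4 + 12) + 0))² = ((8 + 0) - 4*√2*√(8 + 0))² = (8 - 4*√2*√8)² = (8 - 4*√2*2*√2)² = (8 - 16)² = (-8)² = 64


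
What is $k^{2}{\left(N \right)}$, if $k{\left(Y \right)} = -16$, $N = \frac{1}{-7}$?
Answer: $256$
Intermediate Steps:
$N = - \frac{1}{7} \approx -0.14286$
$k^{2}{\left(N \right)} = \left(-16\right)^{2} = 256$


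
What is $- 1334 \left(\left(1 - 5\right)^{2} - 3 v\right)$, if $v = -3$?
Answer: $-33350$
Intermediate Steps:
$- 1334 \left(\left(1 - 5\right)^{2} - 3 v\right) = - 1334 \left(\left(1 - 5\right)^{2} - -9\right) = - 1334 \left(\left(-4\right)^{2} + 9\right) = - 1334 \left(16 + 9\right) = \left(-1334\right) 25 = -33350$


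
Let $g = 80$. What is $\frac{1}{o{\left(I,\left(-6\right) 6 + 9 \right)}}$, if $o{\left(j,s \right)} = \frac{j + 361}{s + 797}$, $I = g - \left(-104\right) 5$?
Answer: $\frac{770}{961} \approx 0.80125$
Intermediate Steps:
$I = 600$ ($I = 80 - \left(-104\right) 5 = 80 - -520 = 80 + 520 = 600$)
$o{\left(j,s \right)} = \frac{361 + j}{797 + s}$
$\frac{1}{o{\left(I,\left(-6\right) 6 + 9 \right)}} = \frac{1}{\frac{1}{797 + \left(\left(-6\right) 6 + 9\right)} \left(361 + 600\right)} = \frac{1}{\frac{1}{797 + \left(-36 + 9\right)} 961} = \frac{1}{\frac{1}{797 - 27} \cdot 961} = \frac{1}{\frac{1}{770} \cdot 961} = \frac{1}{\frac{961}{770}} = \frac{770}{961}$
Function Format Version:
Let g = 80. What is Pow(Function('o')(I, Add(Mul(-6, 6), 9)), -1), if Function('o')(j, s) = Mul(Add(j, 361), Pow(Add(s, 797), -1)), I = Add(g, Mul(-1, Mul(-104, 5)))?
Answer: Rational(770, 961) ≈ 0.80125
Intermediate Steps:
I = 600 (I = Add(80, Mul(-1, Mul(-104, 5))) = Add(80, Mul(-1, -520)) = Add(80, 520) = 600)
Function('o')(j, s) = Mul(Pow(Add(797, s), -1), Add(361, j)) (Function('o')(j, s) = Mul(Add(361, j), Pow(Add(797, s), -1)) = Mul(Pow(Add(797, s), -1), Add(361, j)))
Pow(Function('o')(I, Add(Mul(-6, 6), 9)), -1) = Pow(Mul(Pow(Add(797, Add(Mul(-6, 6), 9)), -1), Add(361, 600)), -1) = Pow(Mul(Pow(Add(797, Add(-36, 9)), -1), 961), -1) = Pow(Mul(Pow(Add(797, -27), -1), 961), -1) = Pow(Mul(Pow(770, -1), 961), -1) = Pow(Mul(Rational(1, 770), 961), -1) = Pow(Rational(961, 770), -1) = Rational(770, 961)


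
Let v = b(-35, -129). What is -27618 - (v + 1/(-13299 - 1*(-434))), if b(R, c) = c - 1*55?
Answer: -352938409/12865 ≈ -27434.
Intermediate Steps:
b(R, c) = -55 + c (b(R, c) = c - 55 = -55 + c)
v = -184 (v = -55 - 129 = -184)
-27618 - (v + 1/(-13299 - 1*(-434))) = -27618 - (-184 + 1/(-13299 - 1*(-434))) = -27618 - (-184 + 1/(-13299 + 434)) = -27618 - (-184 + 1/(-12865)) = -27618 - (-184 - 1/12865) = -27618 - 1*(-2367161/12865) = -27618 + 2367161/12865 = -352938409/12865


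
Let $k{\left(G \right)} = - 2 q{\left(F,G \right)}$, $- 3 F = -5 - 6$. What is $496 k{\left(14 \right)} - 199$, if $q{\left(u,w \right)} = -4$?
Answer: $3769$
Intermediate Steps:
$F = \frac{11}{3}$ ($F = - \frac{-5 - 6}{3} = \left(- \frac{1}{3}\right) \left(-11\right) = \frac{11}{3} \approx 3.6667$)
$k{\left(G \right)} = 8$ ($k{\left(G \right)} = \left(-2\right) \left(-4\right) = 8$)
$496 k{\left(14 \right)} - 199 = 496 \cdot 8 - 199 = 3968 - 199 = 3769$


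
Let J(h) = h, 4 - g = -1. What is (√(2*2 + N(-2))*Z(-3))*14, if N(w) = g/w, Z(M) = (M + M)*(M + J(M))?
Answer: 252*√6 ≈ 617.27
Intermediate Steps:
g = 5 (g = 4 - 1*(-1) = 4 + 1 = 5)
Z(M) = 4*M² (Z(M) = (M + M)*(M + M) = (2*M)*(2*M) = 4*M²)
N(w) = 5/w
(√(2*2 + N(-2))*Z(-3))*14 = (√(2*2 + 5/(-2))*(4*(-3)²))*14 = (√(4 + 5*(-½))*(4*9))*14 = (√(4 - 5/2)*36)*14 = (√(3/2)*36)*14 = ((√6/2)*36)*14 = (18*√6)*14 = 252*√6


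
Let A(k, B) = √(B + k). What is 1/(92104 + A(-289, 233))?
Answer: 11513/1060393359 - I*√14/4241573436 ≈ 1.0857e-5 - 8.8214e-10*I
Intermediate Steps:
1/(92104 + A(-289, 233)) = 1/(92104 + √(233 - 289)) = 1/(92104 + √(-56)) = 1/(92104 + 2*I*√14)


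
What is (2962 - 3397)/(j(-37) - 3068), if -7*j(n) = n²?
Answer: 203/1523 ≈ 0.13329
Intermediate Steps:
j(n) = -n²/7
(2962 - 3397)/(j(-37) - 3068) = (2962 - 3397)/(-⅐*(-37)² - 3068) = -435/(-⅐*1369 - 3068) = -435/(-1369/7 - 3068) = -435/(-22845/7) = -435*(-7/22845) = 203/1523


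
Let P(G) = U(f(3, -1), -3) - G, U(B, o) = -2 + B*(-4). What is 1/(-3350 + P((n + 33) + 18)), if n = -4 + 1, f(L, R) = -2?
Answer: -1/3392 ≈ -0.00029481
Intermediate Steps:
U(B, o) = -2 - 4*B
n = -3
P(G) = 6 - G (P(G) = (-2 - 4*(-2)) - G = (-2 + 8) - G = 6 - G)
1/(-3350 + P((n + 33) + 18)) = 1/(-3350 + (6 - ((-3 + 33) + 18))) = 1/(-3350 + (6 - (30 + 18))) = 1/(-3350 + (6 - 1*48)) = 1/(-3350 + (6 - 48)) = 1/(-3350 - 42) = 1/(-3392) = -1/3392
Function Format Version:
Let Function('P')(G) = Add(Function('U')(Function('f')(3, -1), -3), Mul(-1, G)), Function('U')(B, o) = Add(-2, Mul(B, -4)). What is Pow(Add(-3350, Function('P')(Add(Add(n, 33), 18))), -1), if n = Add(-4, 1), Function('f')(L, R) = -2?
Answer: Rational(-1, 3392) ≈ -0.00029481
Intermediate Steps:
Function('U')(B, o) = Add(-2, Mul(-4, B))
n = -3
Function('P')(G) = Add(6, Mul(-1, G)) (Function('P')(G) = Add(Add(-2, Mul(-4, -2)), Mul(-1, G)) = Add(Add(-2, 8), Mul(-1, G)) = Add(6, Mul(-1, G)))
Pow(Add(-3350, Function('P')(Add(Add(n, 33), 18))), -1) = Pow(Add(-3350, Add(6, Mul(-1, Add(Add(-3, 33), 18)))), -1) = Pow(Add(-3350, Add(6, Mul(-1, Add(30, 18)))), -1) = Pow(Add(-3350, Add(6, Mul(-1, 48))), -1) = Pow(Add(-3350, Add(6, -48)), -1) = Pow(Add(-3350, -42), -1) = Pow(-3392, -1) = Rational(-1, 3392)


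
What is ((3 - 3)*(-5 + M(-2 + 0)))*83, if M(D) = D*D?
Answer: 0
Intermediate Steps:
M(D) = D²
((3 - 3)*(-5 + M(-2 + 0)))*83 = ((3 - 3)*(-5 + (-2 + 0)²))*83 = (0*(-5 + (-2)²))*83 = (0*(-5 + 4))*83 = (0*(-1))*83 = 0*83 = 0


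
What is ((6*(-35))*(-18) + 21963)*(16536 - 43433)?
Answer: -692409471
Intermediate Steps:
((6*(-35))*(-18) + 21963)*(16536 - 43433) = (-210*(-18) + 21963)*(-26897) = (3780 + 21963)*(-26897) = 25743*(-26897) = -692409471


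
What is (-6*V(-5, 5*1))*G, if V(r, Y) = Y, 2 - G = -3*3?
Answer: -330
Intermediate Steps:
G = 11 (G = 2 - (-3)*3 = 2 - 1*(-9) = 2 + 9 = 11)
(-6*V(-5, 5*1))*G = -30*11 = -330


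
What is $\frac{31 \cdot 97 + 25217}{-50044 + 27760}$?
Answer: $- \frac{784}{619} \approx -1.2666$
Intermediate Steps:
$\frac{31 \cdot 97 + 25217}{-50044 + 27760} = \frac{3007 + 25217}{-22284} = 28224 \left(- \frac{1}{22284}\right) = - \frac{784}{619}$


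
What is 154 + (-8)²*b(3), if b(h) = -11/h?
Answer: -242/3 ≈ -80.667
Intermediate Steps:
154 + (-8)²*b(3) = 154 + (-8)²*(-11/3) = 154 + 64*(-11*⅓) = 154 + 64*(-11/3) = 154 - 704/3 = -242/3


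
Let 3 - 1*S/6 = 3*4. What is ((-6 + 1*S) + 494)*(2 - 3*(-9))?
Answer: 12586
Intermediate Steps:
S = -54 (S = 18 - 18*4 = 18 - 6*12 = 18 - 72 = -54)
((-6 + 1*S) + 494)*(2 - 3*(-9)) = ((-6 + 1*(-54)) + 494)*(2 - 3*(-9)) = ((-6 - 54) + 494)*(2 + 27) = (-60 + 494)*29 = 434*29 = 12586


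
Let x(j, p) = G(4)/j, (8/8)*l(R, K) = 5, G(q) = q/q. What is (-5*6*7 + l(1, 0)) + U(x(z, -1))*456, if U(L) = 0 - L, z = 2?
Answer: -433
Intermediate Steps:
G(q) = 1
l(R, K) = 5
x(j, p) = 1/j
U(L) = -L
(-5*6*7 + l(1, 0)) + U(x(z, -1))*456 = (-5*6*7 + 5) - 1/2*456 = (-30*7 + 5) - 1*1/2*456 = (-210 + 5) - 1/2*456 = -205 - 228 = -433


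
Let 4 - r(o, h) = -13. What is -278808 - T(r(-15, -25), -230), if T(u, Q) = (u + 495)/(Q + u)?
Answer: -59385592/213 ≈ -2.7881e+5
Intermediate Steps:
r(o, h) = 17 (r(o, h) = 4 - 1*(-13) = 4 + 13 = 17)
T(u, Q) = (495 + u)/(Q + u)
-278808 - T(r(-15, -25), -230) = -278808 - (495 + 17)/(-230 + 17) = -278808 - 512/(-213) = -278808 - (-1)*512/213 = -278808 - 1*(-512/213) = -278808 + 512/213 = -59385592/213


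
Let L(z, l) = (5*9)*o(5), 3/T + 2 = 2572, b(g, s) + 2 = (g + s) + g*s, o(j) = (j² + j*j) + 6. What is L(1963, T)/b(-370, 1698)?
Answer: -60/14927 ≈ -0.0040196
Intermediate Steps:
o(j) = 6 + 2*j² (o(j) = (j² + j²) + 6 = 2*j² + 6 = 6 + 2*j²)
b(g, s) = -2 + g + s + g*s (b(g, s) = -2 + ((g + s) + g*s) = -2 + (g + s + g*s) = -2 + g + s + g*s)
T = 3/2570 (T = 3/(-2 + 2572) = 3/2570 ≈ 0.0011673)
L(z, l) = 2520 (L(z, l) = (5*9)*(6 + 2*5²) = 45*(6 + 2*25) = 45*(6 + 50) = 45*56 = 2520)
L(1963, T)/b(-370, 1698) = 2520/(-2 - 370 + 1698 - 370*1698) = 2520/(-2 - 370 + 1698 - 628260) = 2520/(-626934) = 2520*(-1/626934) = -60/14927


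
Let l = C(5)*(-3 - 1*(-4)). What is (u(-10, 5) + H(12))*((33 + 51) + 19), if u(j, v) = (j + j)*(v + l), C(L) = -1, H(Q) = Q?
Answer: -7004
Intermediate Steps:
l = -1 (l = -(-3 - 1*(-4)) = -(-3 + 4) = -1*1 = -1)
u(j, v) = 2*j*(-1 + v) (u(j, v) = (j + j)*(v - 1) = (2*j)*(-1 + v) = 2*j*(-1 + v))
(u(-10, 5) + H(12))*((33 + 51) + 19) = (2*(-10)*(-1 + 5) + 12)*((33 + 51) + 19) = (2*(-10)*4 + 12)*(84 + 19) = (-80 + 12)*103 = -68*103 = -7004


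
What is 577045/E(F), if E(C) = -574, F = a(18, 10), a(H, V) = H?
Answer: -82435/82 ≈ -1005.3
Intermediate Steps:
F = 18
577045/E(F) = 577045/(-574) = 577045*(-1/574) = -82435/82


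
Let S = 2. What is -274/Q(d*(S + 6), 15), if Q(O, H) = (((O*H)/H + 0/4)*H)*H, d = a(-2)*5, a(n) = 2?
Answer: -137/9000 ≈ -0.015222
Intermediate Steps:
d = 10 (d = 2*5 = 10)
Q(O, H) = O*H² (Q(O, H) = (((H*O)/H + 0*(¼))*H)*H = ((O + 0)*H)*H = (O*H)*H = (H*O)*H = O*H²)
-274/Q(d*(S + 6), 15) = -274*1/(2250*(2 + 6)) = -274/((10*8)*225) = -274/(80*225) = -274/18000 = -274*1/18000 = -137/9000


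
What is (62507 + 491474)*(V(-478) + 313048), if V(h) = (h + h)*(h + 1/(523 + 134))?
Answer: 280258741932436/657 ≈ 4.2657e+11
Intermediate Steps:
V(h) = 2*h*(1/657 + h) (V(h) = (2*h)*(h + 1/657) = (2*h)*(1/657 + h) = 2*h*(1/657 + h))
(62507 + 491474)*(V(-478) + 313048) = (62507 + 491474)*((2/657)*(-478)*(1 + 657*(-478)) + 313048) = 553981*((2/657)*(-478)*(1 - 314046) + 313048) = 553981*((2/657)*(-478)*(-314045) + 313048) = 553981*(300227020/657 + 313048) = 553981*(505899556/657) = 280258741932436/657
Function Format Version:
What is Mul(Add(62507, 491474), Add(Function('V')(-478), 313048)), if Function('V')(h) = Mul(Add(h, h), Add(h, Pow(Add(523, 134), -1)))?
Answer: Rational(280258741932436, 657) ≈ 4.2657e+11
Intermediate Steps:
Function('V')(h) = Mul(2, h, Add(Rational(1, 657), h)) (Function('V')(h) = Mul(Mul(2, h), Add(h, Pow(657, -1))) = Mul(Mul(2, h), Add(h, Rational(1, 657))) = Mul(Mul(2, h), Add(Rational(1, 657), h)) = Mul(2, h, Add(Rational(1, 657), h)))
Mul(Add(62507, 491474), Add(Function('V')(-478), 313048)) = Mul(Add(62507, 491474), Add(Mul(Rational(2, 657), -478, Add(1, Mul(657, -478))), 313048)) = Mul(553981, Add(Mul(Rational(2, 657), -478, Add(1, -314046)), 313048)) = Mul(553981, Add(Mul(Rational(2, 657), -478, -314045), 313048)) = Mul(553981, Add(Rational(300227020, 657), 313048)) = Mul(553981, Rational(505899556, 657)) = Rational(280258741932436, 657)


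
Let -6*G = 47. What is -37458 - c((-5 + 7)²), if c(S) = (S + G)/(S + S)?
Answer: -1797961/48 ≈ -37458.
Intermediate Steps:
G = -47/6 (G = -⅙*47 = -47/6 ≈ -7.8333)
c(S) = (-47/6 + S)/(2*S) (c(S) = (S - 47/6)/(S + S) = (-47/6 + S)/((2*S)) = (-47/6 + S)*(1/(2*S)) = (-47/6 + S)/(2*S))
-37458 - c((-5 + 7)²) = -37458 - (-47 + 6*(-5 + 7)²)/(12*((-5 + 7)²)) = -37458 - (-47 + 6*2²)/(12*(2²)) = -37458 - (-47 + 6*4)/(12*4) = -37458 - (-47 + 24)/(12*4) = -37458 - (-23)/(12*4) = -37458 - 1*(-23/48) = -37458 + 23/48 = -1797961/48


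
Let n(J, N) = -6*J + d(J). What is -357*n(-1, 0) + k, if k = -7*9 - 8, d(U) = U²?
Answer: -2570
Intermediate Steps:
k = -71 (k = -63 - 8 = -71)
n(J, N) = J² - 6*J (n(J, N) = -6*J + J² = J² - 6*J)
-357*n(-1, 0) + k = -(-357)*(-6 - 1) - 71 = -(-357)*(-7) - 71 = -357*7 - 71 = -2499 - 71 = -2570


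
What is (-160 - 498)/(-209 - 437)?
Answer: 329/323 ≈ 1.0186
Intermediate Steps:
(-160 - 498)/(-209 - 437) = -658/(-646) = -658*(-1/646) = 329/323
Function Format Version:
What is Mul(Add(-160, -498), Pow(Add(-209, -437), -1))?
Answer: Rational(329, 323) ≈ 1.0186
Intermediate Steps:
Mul(Add(-160, -498), Pow(Add(-209, -437), -1)) = Mul(-658, Pow(-646, -1)) = Mul(-658, Rational(-1, 646)) = Rational(329, 323)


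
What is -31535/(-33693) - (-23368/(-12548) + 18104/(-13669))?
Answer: 575180206705/1444744148529 ≈ 0.39812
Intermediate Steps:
-31535/(-33693) - (-23368/(-12548) + 18104/(-13669)) = -31535*(-1/33693) - (-23368*(-1/12548) + 18104*(-1/13669)) = 31535/33693 - (5842/3137 - 18104/13669) = 31535/33693 - 1*23062050/42879653 = 31535/33693 - 23062050/42879653 = 575180206705/1444744148529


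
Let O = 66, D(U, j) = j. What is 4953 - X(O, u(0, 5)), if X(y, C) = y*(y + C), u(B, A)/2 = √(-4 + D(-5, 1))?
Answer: 597 - 132*I*√3 ≈ 597.0 - 228.63*I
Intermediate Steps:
u(B, A) = 2*I*√3 (u(B, A) = 2*√(-4 + 1) = 2*√(-3) = 2*(I*√3) = 2*I*√3)
X(y, C) = y*(C + y)
4953 - X(O, u(0, 5)) = 4953 - 66*(2*I*√3 + 66) = 4953 - 66*(66 + 2*I*√3) = 4953 - (4356 + 132*I*√3) = 4953 + (-4356 - 132*I*√3) = 597 - 132*I*√3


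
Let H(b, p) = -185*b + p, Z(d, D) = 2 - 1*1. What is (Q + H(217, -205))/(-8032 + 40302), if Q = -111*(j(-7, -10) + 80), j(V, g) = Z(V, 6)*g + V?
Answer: -47343/32270 ≈ -1.4671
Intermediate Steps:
Z(d, D) = 1 (Z(d, D) = 2 - 1 = 1)
H(b, p) = p - 185*b
j(V, g) = V + g (j(V, g) = 1*g + V = g + V = V + g)
Q = -6993 (Q = -111*((-7 - 10) + 80) = -111*(-17 + 80) = -111*63 = -6993)
(Q + H(217, -205))/(-8032 + 40302) = (-6993 + (-205 - 185*217))/(-8032 + 40302) = (-6993 + (-205 - 40145))/32270 = (-6993 - 40350)*(1/32270) = -47343*1/32270 = -47343/32270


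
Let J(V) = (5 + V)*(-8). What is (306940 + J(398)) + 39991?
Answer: 343707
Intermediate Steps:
J(V) = -40 - 8*V
(306940 + J(398)) + 39991 = (306940 + (-40 - 8*398)) + 39991 = (306940 + (-40 - 3184)) + 39991 = (306940 - 3224) + 39991 = 303716 + 39991 = 343707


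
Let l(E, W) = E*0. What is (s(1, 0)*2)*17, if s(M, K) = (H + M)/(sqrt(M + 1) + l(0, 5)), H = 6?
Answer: 119*sqrt(2) ≈ 168.29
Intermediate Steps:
l(E, W) = 0
s(M, K) = (6 + M)/sqrt(1 + M) (s(M, K) = (6 + M)/(sqrt(M + 1) + 0) = (6 + M)/(sqrt(1 + M) + 0) = (6 + M)/(sqrt(1 + M)) = (6 + M)/sqrt(1 + M))
(s(1, 0)*2)*17 = (((6 + 1)/sqrt(1 + 1))*2)*17 = ((7/sqrt(2))*2)*17 = (((sqrt(2)/2)*7)*2)*17 = ((7*sqrt(2)/2)*2)*17 = (7*sqrt(2))*17 = 119*sqrt(2)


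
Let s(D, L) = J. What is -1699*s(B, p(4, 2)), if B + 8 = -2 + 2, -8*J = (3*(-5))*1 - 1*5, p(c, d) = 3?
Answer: -8495/2 ≈ -4247.5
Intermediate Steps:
J = 5/2 (J = -((3*(-5))*1 - 1*5)/8 = -(-15*1 - 5)/8 = -(-15 - 5)/8 = -⅛*(-20) = 5/2 ≈ 2.5000)
B = -8 (B = -8 + (-2 + 2) = -8 + 0 = -8)
s(D, L) = 5/2
-1699*s(B, p(4, 2)) = -1699*5/2 = -8495/2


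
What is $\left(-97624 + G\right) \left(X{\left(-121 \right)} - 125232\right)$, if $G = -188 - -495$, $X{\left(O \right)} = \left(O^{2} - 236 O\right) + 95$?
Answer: $7974154980$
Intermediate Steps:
$X{\left(O \right)} = 95 + O^{2} - 236 O$
$G = 307$ ($G = -188 + 495 = 307$)
$\left(-97624 + G\right) \left(X{\left(-121 \right)} - 125232\right) = \left(-97624 + 307\right) \left(\left(95 + \left(-121\right)^{2} - -28556\right) - 125232\right) = - 97317 \left(\left(95 + 14641 + 28556\right) - 125232\right) = - 97317 \left(43292 - 125232\right) = \left(-97317\right) \left(-81940\right) = 7974154980$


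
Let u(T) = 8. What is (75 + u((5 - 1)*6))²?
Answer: 6889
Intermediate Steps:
(75 + u((5 - 1)*6))² = (75 + 8)² = 83² = 6889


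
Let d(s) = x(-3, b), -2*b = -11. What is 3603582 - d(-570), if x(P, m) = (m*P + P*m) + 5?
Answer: 3603610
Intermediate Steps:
b = 11/2 (b = -½*(-11) = 11/2 ≈ 5.5000)
x(P, m) = 5 + 2*P*m (x(P, m) = (P*m + P*m) + 5 = 2*P*m + 5 = 5 + 2*P*m)
d(s) = -28 (d(s) = 5 + 2*(-3)*(11/2) = 5 - 33 = -28)
3603582 - d(-570) = 3603582 - 1*(-28) = 3603582 + 28 = 3603610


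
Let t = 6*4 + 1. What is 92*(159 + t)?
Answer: 16928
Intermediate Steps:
t = 25 (t = 24 + 1 = 25)
92*(159 + t) = 92*(159 + 25) = 92*184 = 16928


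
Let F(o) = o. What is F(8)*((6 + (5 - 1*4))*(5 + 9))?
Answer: 784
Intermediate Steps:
F(8)*((6 + (5 - 1*4))*(5 + 9)) = 8*((6 + (5 - 1*4))*(5 + 9)) = 8*((6 + (5 - 4))*14) = 8*((6 + 1)*14) = 8*(7*14) = 8*98 = 784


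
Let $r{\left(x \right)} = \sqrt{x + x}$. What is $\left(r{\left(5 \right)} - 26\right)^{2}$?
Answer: $\left(26 - \sqrt{10}\right)^{2} \approx 521.56$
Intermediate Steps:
$r{\left(x \right)} = \sqrt{2} \sqrt{x}$ ($r{\left(x \right)} = \sqrt{2 x} = \sqrt{2} \sqrt{x}$)
$\left(r{\left(5 \right)} - 26\right)^{2} = \left(\sqrt{2} \sqrt{5} - 26\right)^{2} = \left(\sqrt{10} - 26\right)^{2} = \left(-26 + \sqrt{10}\right)^{2}$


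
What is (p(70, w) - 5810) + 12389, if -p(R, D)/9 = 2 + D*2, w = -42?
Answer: 7317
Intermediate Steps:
p(R, D) = -18 - 18*D (p(R, D) = -9*(2 + D*2) = -9*(2 + 2*D) = -18 - 18*D)
(p(70, w) - 5810) + 12389 = ((-18 - 18*(-42)) - 5810) + 12389 = ((-18 + 756) - 5810) + 12389 = (738 - 5810) + 12389 = -5072 + 12389 = 7317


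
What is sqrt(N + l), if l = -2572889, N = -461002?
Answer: 3*I*sqrt(337099) ≈ 1741.8*I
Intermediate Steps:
sqrt(N + l) = sqrt(-461002 - 2572889) = sqrt(-3033891) = 3*I*sqrt(337099)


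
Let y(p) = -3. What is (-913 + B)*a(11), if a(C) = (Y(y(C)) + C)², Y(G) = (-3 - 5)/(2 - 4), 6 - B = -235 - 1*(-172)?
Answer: -189900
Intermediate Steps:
B = 69 (B = 6 - (-235 - 1*(-172)) = 6 - (-235 + 172) = 6 - 1*(-63) = 6 + 63 = 69)
Y(G) = 4 (Y(G) = -8/(-2) = -8*(-½) = 4)
a(C) = (4 + C)²
(-913 + B)*a(11) = (-913 + 69)*(4 + 11)² = -844*15² = -844*225 = -189900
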